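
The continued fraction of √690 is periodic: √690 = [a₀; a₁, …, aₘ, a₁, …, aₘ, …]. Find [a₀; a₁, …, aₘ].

a₀ = ⌊√690⌋ = 26.
With m₀=0, d₀=1 and mₖ₊₁ = dₖaₖ − mₖ, dₖ₊₁ = (n − mₖ₊₁²)/dₖ, aₖ₊₁ = ⌊(a₀+mₖ₊₁)/dₖ₊₁⌋:
  k=1: m=26, d=14, a=3
  k=2: m=16, d=31, a=1
  k=3: m=15, d=15, a=2
  k=4: m=15, d=31, a=1
  k=5: m=16, d=14, a=3
  k=6: m=26, d=1, a=52
d=1 and a=2a₀=52 at k=6, so the next step gives (m, d) = (26, 14) again — its k=1 value — and the period has length 6.

[26; 3, 1, 2, 1, 3, 52]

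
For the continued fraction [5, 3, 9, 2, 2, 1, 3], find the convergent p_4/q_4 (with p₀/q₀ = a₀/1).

777/146

Using pₖ = aₖpₖ₋₁ + pₖ₋₂, qₖ = aₖqₖ₋₁ + qₖ₋₂ (with p₋₁=1, p₋₂=0, q₋₁=0, q₋₂=1):
  k=0: a=5, p=5, q=1
  k=1: a=3, p=16, q=3
  k=2: a=9, p=149, q=28
  k=3: a=2, p=314, q=59
  k=4: a=2, p=777, q=146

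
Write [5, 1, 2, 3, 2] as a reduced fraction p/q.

Fold from the inside: start with 2/1.
  3 + 1/2 = 7/2
  2 + 2/7 = 16/7
  1 + 7/16 = 23/16
  5 + 16/23 = 131/23

131/23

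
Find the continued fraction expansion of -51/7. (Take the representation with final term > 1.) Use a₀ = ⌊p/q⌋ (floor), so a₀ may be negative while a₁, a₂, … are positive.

[-8; 1, 2, 2]

-51 = -8*7 + 5
7 = 1*5 + 2
5 = 2*2 + 1
2 = 2*1 + 0  (stop)
So -51/7 = [-8; 1, 2, 2].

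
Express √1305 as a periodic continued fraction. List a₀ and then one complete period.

[36; 8, 72]

a₀ = ⌊√1305⌋ = 36.
With m₀=0, d₀=1 and mₖ₊₁ = dₖaₖ − mₖ, dₖ₊₁ = (n − mₖ₊₁²)/dₖ, aₖ₊₁ = ⌊(a₀+mₖ₊₁)/dₖ₊₁⌋:
  k=1: m=36, d=9, a=8
  k=2: m=36, d=1, a=72
d=1 and a=2a₀=72 at k=2, so the next step gives (m, d) = (36, 9) again — its k=1 value — and the period has length 2.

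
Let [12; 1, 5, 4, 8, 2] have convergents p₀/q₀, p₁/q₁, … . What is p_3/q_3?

Using pₖ = aₖpₖ₋₁ + pₖ₋₂, qₖ = aₖqₖ₋₁ + qₖ₋₂ (with p₋₁=1, p₋₂=0, q₋₁=0, q₋₂=1):
  k=0: a=12, p=12, q=1
  k=1: a=1, p=13, q=1
  k=2: a=5, p=77, q=6
  k=3: a=4, p=321, q=25

321/25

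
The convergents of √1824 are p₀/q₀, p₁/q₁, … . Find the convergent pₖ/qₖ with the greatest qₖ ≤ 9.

299/7

√1824 = [42; 1, 2, 2, 2, 1, 84, …] (period length 6).
Convergents:
  p_0/q_0 = 42/1
  p_1/q_1 = 43/1
  p_2/q_2 = 128/3
  p_3/q_3 = 299/7
  p_4/q_4 = 726/17
q_3 = 7 ≤ 9 < 17 = q_4, so the answer is 299/7.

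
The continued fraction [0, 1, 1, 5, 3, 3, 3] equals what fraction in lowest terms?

208/383

Fold from the inside: start with 3/1.
  3 + 1/3 = 10/3
  3 + 3/10 = 33/10
  5 + 10/33 = 175/33
  1 + 33/175 = 208/175
  1 + 175/208 = 383/208
  0 + 208/383 = 208/383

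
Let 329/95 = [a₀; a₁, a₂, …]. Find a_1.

329 = 3·95 + 44   →  a_0 = 3
95 = 2·44 + 7   →  a_1 = 2

2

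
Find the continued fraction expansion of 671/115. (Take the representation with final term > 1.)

671 = 5*115 + 96
115 = 1*96 + 19
96 = 5*19 + 1
19 = 19*1 + 0  (stop)
So 671/115 = [5; 1, 5, 19].

[5; 1, 5, 19]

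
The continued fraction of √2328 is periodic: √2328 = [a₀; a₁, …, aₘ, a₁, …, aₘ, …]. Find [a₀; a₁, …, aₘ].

[48; 4, 96]

a₀ = ⌊√2328⌋ = 48.
With m₀=0, d₀=1 and mₖ₊₁ = dₖaₖ − mₖ, dₖ₊₁ = (n − mₖ₊₁²)/dₖ, aₖ₊₁ = ⌊(a₀+mₖ₊₁)/dₖ₊₁⌋:
  k=1: m=48, d=24, a=4
  k=2: m=48, d=1, a=96
d=1 and a=2a₀=96 at k=2, so the next step gives (m, d) = (48, 24) again — its k=1 value — and the period has length 2.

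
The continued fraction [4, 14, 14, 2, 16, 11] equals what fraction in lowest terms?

Using pₖ = aₖpₖ₋₁ + pₖ₋₂ and qₖ = aₖqₖ₋₁ + qₖ₋₂:
  k=0: a=4, p=4, q=1
  k=1: a=14, p=57, q=14
  k=2: a=14, p=802, q=197
  k=3: a=2, p=1661, q=408
  k=4: a=16, p=27378, q=6725
  k=5: a=11, p=302819, q=74383

302819/74383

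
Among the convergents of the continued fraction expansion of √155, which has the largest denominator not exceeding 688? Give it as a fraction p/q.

√155 = [12; 2, 4, 2, 24, …] (period length 4).
Convergents:
  p_0/q_0 = 12/1
  p_1/q_1 = 25/2
  p_2/q_2 = 112/9
  p_3/q_3 = 249/20
  p_4/q_4 = 6088/489
  p_5/q_5 = 12425/998
q_4 = 489 ≤ 688 < 998 = q_5, so the answer is 6088/489.

6088/489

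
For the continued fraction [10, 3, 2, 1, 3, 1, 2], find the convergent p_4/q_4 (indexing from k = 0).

Using pₖ = aₖpₖ₋₁ + pₖ₋₂, qₖ = aₖqₖ₋₁ + qₖ₋₂ (with p₋₁=1, p₋₂=0, q₋₁=0, q₋₂=1):
  k=0: a=10, p=10, q=1
  k=1: a=3, p=31, q=3
  k=2: a=2, p=72, q=7
  k=3: a=1, p=103, q=10
  k=4: a=3, p=381, q=37

381/37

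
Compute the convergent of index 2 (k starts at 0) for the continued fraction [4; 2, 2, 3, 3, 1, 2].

22/5

Using pₖ = aₖpₖ₋₁ + pₖ₋₂, qₖ = aₖqₖ₋₁ + qₖ₋₂ (with p₋₁=1, p₋₂=0, q₋₁=0, q₋₂=1):
  k=0: a=4, p=4, q=1
  k=1: a=2, p=9, q=2
  k=2: a=2, p=22, q=5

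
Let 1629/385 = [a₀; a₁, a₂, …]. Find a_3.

1629 = 4·385 + 89   →  a_0 = 4
385 = 4·89 + 29   →  a_1 = 4
89 = 3·29 + 2   →  a_2 = 3
29 = 14·2 + 1   →  a_3 = 14

14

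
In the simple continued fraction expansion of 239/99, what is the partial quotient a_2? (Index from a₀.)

239 = 2·99 + 41   →  a_0 = 2
99 = 2·41 + 17   →  a_1 = 2
41 = 2·17 + 7   →  a_2 = 2

2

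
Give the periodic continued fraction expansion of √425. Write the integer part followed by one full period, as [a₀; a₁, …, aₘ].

a₀ = ⌊√425⌋ = 20.
With m₀=0, d₀=1 and mₖ₊₁ = dₖaₖ − mₖ, dₖ₊₁ = (n − mₖ₊₁²)/dₖ, aₖ₊₁ = ⌊(a₀+mₖ₊₁)/dₖ₊₁⌋:
  k=1: m=20, d=25, a=1
  k=2: m=5, d=16, a=1
  k=3: m=11, d=19, a=1
  k=4: m=8, d=19, a=1
  k=5: m=11, d=16, a=1
  k=6: m=5, d=25, a=1
  k=7: m=20, d=1, a=40
d=1 and a=2a₀=40 at k=7, so the next step gives (m, d) = (20, 25) again — its k=1 value — and the period has length 7.

[20; 1, 1, 1, 1, 1, 1, 40]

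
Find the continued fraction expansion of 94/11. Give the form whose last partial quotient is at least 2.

94 = 8*11 + 6
11 = 1*6 + 5
6 = 1*5 + 1
5 = 5*1 + 0  (stop)
So 94/11 = [8; 1, 1, 5].

[8; 1, 1, 5]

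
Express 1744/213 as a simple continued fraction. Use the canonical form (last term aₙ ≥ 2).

1744 = 8·213 + 40
213 = 5·40 + 13
40 = 3·13 + 1
13 = 13·1 + 0  (stop)
So 1744/213 = [8; 5, 3, 13].

[8; 5, 3, 13]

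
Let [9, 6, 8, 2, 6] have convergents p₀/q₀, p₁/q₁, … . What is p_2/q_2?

449/49

Using pₖ = aₖpₖ₋₁ + pₖ₋₂, qₖ = aₖqₖ₋₁ + qₖ₋₂ (with p₋₁=1, p₋₂=0, q₋₁=0, q₋₂=1):
  k=0: a=9, p=9, q=1
  k=1: a=6, p=55, q=6
  k=2: a=8, p=449, q=49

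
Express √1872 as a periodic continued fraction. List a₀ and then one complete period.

a₀ = ⌊√1872⌋ = 43.
With m₀=0, d₀=1 and mₖ₊₁ = dₖaₖ − mₖ, dₖ₊₁ = (n − mₖ₊₁²)/dₖ, aₖ₊₁ = ⌊(a₀+mₖ₊₁)/dₖ₊₁⌋:
  k=1: m=43, d=23, a=3
  k=2: m=26, d=52, a=1
  k=3: m=26, d=23, a=3
  k=4: m=43, d=1, a=86
d=1 and a=2a₀=86 at k=4, so the next step gives (m, d) = (43, 23) again — its k=1 value — and the period has length 4.

[43; 3, 1, 3, 86]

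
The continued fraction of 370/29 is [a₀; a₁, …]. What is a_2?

370 = 12·29 + 22   →  a_0 = 12
29 = 1·22 + 7   →  a_1 = 1
22 = 3·7 + 1   →  a_2 = 3

3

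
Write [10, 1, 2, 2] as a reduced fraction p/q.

75/7

Using pₖ = aₖpₖ₋₁ + pₖ₋₂ and qₖ = aₖqₖ₋₁ + qₖ₋₂:
  k=0: a=10, p=10, q=1
  k=1: a=1, p=11, q=1
  k=2: a=2, p=32, q=3
  k=3: a=2, p=75, q=7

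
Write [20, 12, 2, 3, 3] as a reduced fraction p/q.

Fold from the inside: start with 3/1.
  3 + 1/3 = 10/3
  2 + 3/10 = 23/10
  12 + 10/23 = 286/23
  20 + 23/286 = 5743/286

5743/286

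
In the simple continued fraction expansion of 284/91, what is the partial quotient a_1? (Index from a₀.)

8

284 = 3·91 + 11   →  a_0 = 3
91 = 8·11 + 3   →  a_1 = 8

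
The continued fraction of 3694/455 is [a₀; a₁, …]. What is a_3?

2

3694 = 8·455 + 54   →  a_0 = 8
455 = 8·54 + 23   →  a_1 = 8
54 = 2·23 + 8   →  a_2 = 2
23 = 2·8 + 7   →  a_3 = 2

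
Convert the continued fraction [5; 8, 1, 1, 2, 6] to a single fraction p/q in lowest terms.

Fold from the inside: start with 6/1.
  2 + 1/6 = 13/6
  1 + 6/13 = 19/13
  1 + 13/19 = 32/19
  8 + 19/32 = 275/32
  5 + 32/275 = 1407/275

1407/275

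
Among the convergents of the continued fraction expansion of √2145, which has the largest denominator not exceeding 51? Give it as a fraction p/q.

1621/35

√2145 = [46; 3, 5, 2, 5, 3, 92, …] (period length 6).
Convergents:
  p_0/q_0 = 46/1
  p_1/q_1 = 139/3
  p_2/q_2 = 741/16
  p_3/q_3 = 1621/35
  p_4/q_4 = 8846/191
q_3 = 35 ≤ 51 < 191 = q_4, so the answer is 1621/35.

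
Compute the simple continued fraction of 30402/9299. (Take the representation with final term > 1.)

30402 = 3×9299 + 2505
9299 = 3×2505 + 1784
2505 = 1×1784 + 721
1784 = 2×721 + 342
721 = 2×342 + 37
342 = 9×37 + 9
37 = 4×9 + 1
9 = 9×1 + 0  (stop)
So 30402/9299 = [3; 3, 1, 2, 2, 9, 4, 9].

[3; 3, 1, 2, 2, 9, 4, 9]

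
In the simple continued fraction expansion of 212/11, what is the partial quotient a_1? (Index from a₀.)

212 = 19·11 + 3   →  a_0 = 19
11 = 3·3 + 2   →  a_1 = 3

3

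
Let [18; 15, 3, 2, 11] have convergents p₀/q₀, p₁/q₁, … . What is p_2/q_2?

Using pₖ = aₖpₖ₋₁ + pₖ₋₂, qₖ = aₖqₖ₋₁ + qₖ₋₂ (with p₋₁=1, p₋₂=0, q₋₁=0, q₋₂=1):
  k=0: a=18, p=18, q=1
  k=1: a=15, p=271, q=15
  k=2: a=3, p=831, q=46

831/46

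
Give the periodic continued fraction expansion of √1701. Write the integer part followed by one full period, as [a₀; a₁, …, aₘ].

a₀ = ⌊√1701⌋ = 41.
With m₀=0, d₀=1 and mₖ₊₁ = dₖaₖ − mₖ, dₖ₊₁ = (n − mₖ₊₁²)/dₖ, aₖ₊₁ = ⌊(a₀+mₖ₊₁)/dₖ₊₁⌋:
  k=1: m=41, d=20, a=4
  k=2: m=39, d=9, a=8
  k=3: m=33, d=68, a=1
  k=4: m=35, d=7, a=10
  k=5: m=35, d=68, a=1
  k=6: m=33, d=9, a=8
  k=7: m=39, d=20, a=4
  k=8: m=41, d=1, a=82
d=1 and a=2a₀=82 at k=8, so the next step gives (m, d) = (41, 20) again — its k=1 value — and the period has length 8.

[41; 4, 8, 1, 10, 1, 8, 4, 82]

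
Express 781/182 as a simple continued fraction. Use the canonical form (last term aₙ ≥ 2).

[4; 3, 2, 3, 3, 2]

781 = 4×182 + 53
182 = 3×53 + 23
53 = 2×23 + 7
23 = 3×7 + 2
7 = 3×2 + 1
2 = 2×1 + 0  (stop)
So 781/182 = [4; 3, 2, 3, 3, 2].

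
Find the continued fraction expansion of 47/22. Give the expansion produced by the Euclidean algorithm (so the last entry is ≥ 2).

[2; 7, 3]

47 = 2×22 + 3
22 = 7×3 + 1
3 = 3×1 + 0  (stop)
So 47/22 = [2; 7, 3].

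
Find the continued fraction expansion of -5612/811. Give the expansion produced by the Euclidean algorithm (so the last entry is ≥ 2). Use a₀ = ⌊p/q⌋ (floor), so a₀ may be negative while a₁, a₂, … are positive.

[-7; 12, 2, 10, 3]

-5612 = -7×811 + 65
811 = 12×65 + 31
65 = 2×31 + 3
31 = 10×3 + 1
3 = 3×1 + 0  (stop)
So -5612/811 = [-7; 12, 2, 10, 3].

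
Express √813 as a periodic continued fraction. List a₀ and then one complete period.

a₀ = ⌊√813⌋ = 28.
With m₀=0, d₀=1 and mₖ₊₁ = dₖaₖ − mₖ, dₖ₊₁ = (n − mₖ₊₁²)/dₖ, aₖ₊₁ = ⌊(a₀+mₖ₊₁)/dₖ₊₁⌋:
  k=1: m=28, d=29, a=1
  k=2: m=1, d=28, a=1
  k=3: m=27, d=3, a=18
  k=4: m=27, d=28, a=1
  k=5: m=1, d=29, a=1
  k=6: m=28, d=1, a=56
d=1 and a=2a₀=56 at k=6, so the next step gives (m, d) = (28, 29) again — its k=1 value — and the period has length 6.

[28; 1, 1, 18, 1, 1, 56]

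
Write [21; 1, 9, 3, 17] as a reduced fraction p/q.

Fold from the inside: start with 17/1.
  3 + 1/17 = 52/17
  9 + 17/52 = 485/52
  1 + 52/485 = 537/485
  21 + 485/537 = 11762/537

11762/537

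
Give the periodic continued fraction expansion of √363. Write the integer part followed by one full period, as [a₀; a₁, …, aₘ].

[19; 19, 38]

a₀ = ⌊√363⌋ = 19.
With m₀=0, d₀=1 and mₖ₊₁ = dₖaₖ − mₖ, dₖ₊₁ = (n − mₖ₊₁²)/dₖ, aₖ₊₁ = ⌊(a₀+mₖ₊₁)/dₖ₊₁⌋:
  k=1: m=19, d=2, a=19
  k=2: m=19, d=1, a=38
d=1 and a=2a₀=38 at k=2, so the next step gives (m, d) = (19, 2) again — its k=1 value — and the period has length 2.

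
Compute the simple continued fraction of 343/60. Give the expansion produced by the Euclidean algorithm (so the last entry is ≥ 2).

343 = 5×60 + 43
60 = 1×43 + 17
43 = 2×17 + 9
17 = 1×9 + 8
9 = 1×8 + 1
8 = 8×1 + 0  (stop)
So 343/60 = [5; 1, 2, 1, 1, 8].

[5; 1, 2, 1, 1, 8]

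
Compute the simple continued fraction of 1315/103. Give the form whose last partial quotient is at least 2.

1315 = 12·103 + 79
103 = 1·79 + 24
79 = 3·24 + 7
24 = 3·7 + 3
7 = 2·3 + 1
3 = 3·1 + 0  (stop)
So 1315/103 = [12; 1, 3, 3, 2, 3].

[12; 1, 3, 3, 2, 3]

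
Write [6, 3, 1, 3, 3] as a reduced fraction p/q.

Fold from the inside: start with 3/1.
  3 + 1/3 = 10/3
  1 + 3/10 = 13/10
  3 + 10/13 = 49/13
  6 + 13/49 = 307/49

307/49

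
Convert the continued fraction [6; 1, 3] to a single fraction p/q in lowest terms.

Fold from the inside: start with 3/1.
  1 + 1/3 = 4/3
  6 + 3/4 = 27/4

27/4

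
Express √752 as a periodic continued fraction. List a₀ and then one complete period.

[27; 2, 2, 1, 2, 1, 2, 2, 54]

a₀ = ⌊√752⌋ = 27.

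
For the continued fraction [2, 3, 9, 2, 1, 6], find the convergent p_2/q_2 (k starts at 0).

Using pₖ = aₖpₖ₋₁ + pₖ₋₂, qₖ = aₖqₖ₋₁ + qₖ₋₂ (with p₋₁=1, p₋₂=0, q₋₁=0, q₋₂=1):
  k=0: a=2, p=2, q=1
  k=1: a=3, p=7, q=3
  k=2: a=9, p=65, q=28

65/28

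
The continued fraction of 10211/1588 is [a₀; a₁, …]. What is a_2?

10211 = 6·1588 + 683   →  a_0 = 6
1588 = 2·683 + 222   →  a_1 = 2
683 = 3·222 + 17   →  a_2 = 3

3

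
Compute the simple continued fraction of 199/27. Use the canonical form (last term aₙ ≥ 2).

199 = 7×27 + 10
27 = 2×10 + 7
10 = 1×7 + 3
7 = 2×3 + 1
3 = 3×1 + 0  (stop)
So 199/27 = [7; 2, 1, 2, 3].

[7; 2, 1, 2, 3]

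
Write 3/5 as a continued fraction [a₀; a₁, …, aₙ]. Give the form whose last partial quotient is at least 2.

3 = 0*5 + 3
5 = 1*3 + 2
3 = 1*2 + 1
2 = 2*1 + 0  (stop)
So 3/5 = [0; 1, 1, 2].

[0; 1, 1, 2]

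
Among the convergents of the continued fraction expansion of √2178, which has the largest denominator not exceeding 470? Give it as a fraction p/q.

√2178 = [46; 1, 2, 46, 2, 1, 92, …] (period length 6).
Convergents:
  p_0/q_0 = 46/1
  p_1/q_1 = 47/1
  p_2/q_2 = 140/3
  p_3/q_3 = 6487/139
  p_4/q_4 = 13114/281
  p_5/q_5 = 19601/420
  p_6/q_6 = 1816406/38921
q_5 = 420 ≤ 470 < 38921 = q_6, so the answer is 19601/420.

19601/420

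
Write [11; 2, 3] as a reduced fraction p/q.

Using pₖ = aₖpₖ₋₁ + pₖ₋₂ and qₖ = aₖqₖ₋₁ + qₖ₋₂:
  k=0: a=11, p=11, q=1
  k=1: a=2, p=23, q=2
  k=2: a=3, p=80, q=7

80/7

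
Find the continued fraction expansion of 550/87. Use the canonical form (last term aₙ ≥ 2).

[6; 3, 9, 3]

550 = 6·87 + 28
87 = 3·28 + 3
28 = 9·3 + 1
3 = 3·1 + 0  (stop)
So 550/87 = [6; 3, 9, 3].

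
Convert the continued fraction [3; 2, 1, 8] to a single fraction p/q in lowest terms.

Using pₖ = aₖpₖ₋₁ + pₖ₋₂ and qₖ = aₖqₖ₋₁ + qₖ₋₂:
  k=0: a=3, p=3, q=1
  k=1: a=2, p=7, q=2
  k=2: a=1, p=10, q=3
  k=3: a=8, p=87, q=26

87/26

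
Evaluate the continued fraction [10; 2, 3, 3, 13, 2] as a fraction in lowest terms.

6626/635

Fold from the inside: start with 2/1.
  13 + 1/2 = 27/2
  3 + 2/27 = 83/27
  3 + 27/83 = 276/83
  2 + 83/276 = 635/276
  10 + 276/635 = 6626/635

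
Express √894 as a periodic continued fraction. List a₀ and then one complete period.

[29; 1, 8, 1, 58]

a₀ = ⌊√894⌋ = 29.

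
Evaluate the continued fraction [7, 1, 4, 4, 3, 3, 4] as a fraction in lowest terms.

Using pₖ = aₖpₖ₋₁ + pₖ₋₂ and qₖ = aₖqₖ₋₁ + qₖ₋₂:
  k=0: a=7, p=7, q=1
  k=1: a=1, p=8, q=1
  k=2: a=4, p=39, q=5
  k=3: a=4, p=164, q=21
  k=4: a=3, p=531, q=68
  k=5: a=3, p=1757, q=225
  k=6: a=4, p=7559, q=968

7559/968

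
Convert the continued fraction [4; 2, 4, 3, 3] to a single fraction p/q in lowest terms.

427/96

Using pₖ = aₖpₖ₋₁ + pₖ₋₂ and qₖ = aₖqₖ₋₁ + qₖ₋₂:
  k=0: a=4, p=4, q=1
  k=1: a=2, p=9, q=2
  k=2: a=4, p=40, q=9
  k=3: a=3, p=129, q=29
  k=4: a=3, p=427, q=96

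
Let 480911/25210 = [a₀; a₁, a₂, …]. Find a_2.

8

480911 = 19·25210 + 1921   →  a_0 = 19
25210 = 13·1921 + 237   →  a_1 = 13
1921 = 8·237 + 25   →  a_2 = 8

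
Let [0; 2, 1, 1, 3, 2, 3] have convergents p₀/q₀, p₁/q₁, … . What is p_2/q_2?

Using pₖ = aₖpₖ₋₁ + pₖ₋₂, qₖ = aₖqₖ₋₁ + qₖ₋₂ (with p₋₁=1, p₋₂=0, q₋₁=0, q₋₂=1):
  k=0: a=0, p=0, q=1
  k=1: a=2, p=1, q=2
  k=2: a=1, p=1, q=3

1/3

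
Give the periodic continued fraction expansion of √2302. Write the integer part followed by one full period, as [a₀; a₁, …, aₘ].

a₀ = ⌊√2302⌋ = 47.
With m₀=0, d₀=1 and mₖ₊₁ = dₖaₖ − mₖ, dₖ₊₁ = (n − mₖ₊₁²)/dₖ, aₖ₊₁ = ⌊(a₀+mₖ₊₁)/dₖ₊₁⌋:
  k=1: m=47, d=93, a=1
  k=2: m=46, d=2, a=46
  k=3: m=46, d=93, a=1
  k=4: m=47, d=1, a=94
d=1 and a=2a₀=94 at k=4, so the next step gives (m, d) = (47, 93) again — its k=1 value — and the period has length 4.

[47; 1, 46, 1, 94]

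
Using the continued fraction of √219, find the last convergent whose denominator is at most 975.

√219 = [14; 1, 3, 1, 28, …] (period length 4).
Convergents:
  p_0/q_0 = 14/1
  p_1/q_1 = 15/1
  p_2/q_2 = 59/4
  p_3/q_3 = 74/5
  p_4/q_4 = 2131/144
  p_5/q_5 = 2205/149
  p_6/q_6 = 8746/591
  p_7/q_7 = 10951/740
  p_8/q_8 = 315374/21311
q_7 = 740 ≤ 975 < 21311 = q_8, so the answer is 10951/740.

10951/740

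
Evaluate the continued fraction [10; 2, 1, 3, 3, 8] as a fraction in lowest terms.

3098/299

Using pₖ = aₖpₖ₋₁ + pₖ₋₂ and qₖ = aₖqₖ₋₁ + qₖ₋₂:
  k=0: a=10, p=10, q=1
  k=1: a=2, p=21, q=2
  k=2: a=1, p=31, q=3
  k=3: a=3, p=114, q=11
  k=4: a=3, p=373, q=36
  k=5: a=8, p=3098, q=299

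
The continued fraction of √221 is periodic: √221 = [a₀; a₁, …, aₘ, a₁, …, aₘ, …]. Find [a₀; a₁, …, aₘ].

[14; 1, 6, 2, 6, 1, 28]

a₀ = ⌊√221⌋ = 14.
With m₀=0, d₀=1 and mₖ₊₁ = dₖaₖ − mₖ, dₖ₊₁ = (n − mₖ₊₁²)/dₖ, aₖ₊₁ = ⌊(a₀+mₖ₊₁)/dₖ₊₁⌋:
  k=1: m=14, d=25, a=1
  k=2: m=11, d=4, a=6
  k=3: m=13, d=13, a=2
  k=4: m=13, d=4, a=6
  k=5: m=11, d=25, a=1
  k=6: m=14, d=1, a=28
d=1 and a=2a₀=28 at k=6, so the next step gives (m, d) = (14, 25) again — its k=1 value — and the period has length 6.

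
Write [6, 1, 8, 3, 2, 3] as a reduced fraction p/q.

1537/223

Fold from the inside: start with 3/1.
  2 + 1/3 = 7/3
  3 + 3/7 = 24/7
  8 + 7/24 = 199/24
  1 + 24/199 = 223/199
  6 + 199/223 = 1537/223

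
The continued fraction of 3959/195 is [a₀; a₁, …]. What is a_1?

3959 = 20·195 + 59   →  a_0 = 20
195 = 3·59 + 18   →  a_1 = 3

3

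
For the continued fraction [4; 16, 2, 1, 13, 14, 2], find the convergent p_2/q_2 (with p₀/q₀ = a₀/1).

134/33

Using pₖ = aₖpₖ₋₁ + pₖ₋₂, qₖ = aₖqₖ₋₁ + qₖ₋₂ (with p₋₁=1, p₋₂=0, q₋₁=0, q₋₂=1):
  k=0: a=4, p=4, q=1
  k=1: a=16, p=65, q=16
  k=2: a=2, p=134, q=33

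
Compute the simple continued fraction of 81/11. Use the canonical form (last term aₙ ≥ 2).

81 = 7×11 + 4
11 = 2×4 + 3
4 = 1×3 + 1
3 = 3×1 + 0  (stop)
So 81/11 = [7; 2, 1, 3].

[7; 2, 1, 3]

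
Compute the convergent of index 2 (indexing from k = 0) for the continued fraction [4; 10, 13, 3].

Using pₖ = aₖpₖ₋₁ + pₖ₋₂, qₖ = aₖqₖ₋₁ + qₖ₋₂ (with p₋₁=1, p₋₂=0, q₋₁=0, q₋₂=1):
  k=0: a=4, p=4, q=1
  k=1: a=10, p=41, q=10
  k=2: a=13, p=537, q=131

537/131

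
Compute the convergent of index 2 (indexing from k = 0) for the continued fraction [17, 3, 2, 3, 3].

Using pₖ = aₖpₖ₋₁ + pₖ₋₂, qₖ = aₖqₖ₋₁ + qₖ₋₂ (with p₋₁=1, p₋₂=0, q₋₁=0, q₋₂=1):
  k=0: a=17, p=17, q=1
  k=1: a=3, p=52, q=3
  k=2: a=2, p=121, q=7

121/7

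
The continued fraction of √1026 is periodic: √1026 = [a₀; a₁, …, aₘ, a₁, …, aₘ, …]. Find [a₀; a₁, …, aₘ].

a₀ = ⌊√1026⌋ = 32.

[32; 32, 64]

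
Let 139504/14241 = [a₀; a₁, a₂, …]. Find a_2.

139504 = 9·14241 + 11335   →  a_0 = 9
14241 = 1·11335 + 2906   →  a_1 = 1
11335 = 3·2906 + 2617   →  a_2 = 3

3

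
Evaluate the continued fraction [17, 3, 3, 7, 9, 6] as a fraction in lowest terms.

Using pₖ = aₖpₖ₋₁ + pₖ₋₂ and qₖ = aₖqₖ₋₁ + qₖ₋₂:
  k=0: a=17, p=17, q=1
  k=1: a=3, p=52, q=3
  k=2: a=3, p=173, q=10
  k=3: a=7, p=1263, q=73
  k=4: a=9, p=11540, q=667
  k=5: a=6, p=70503, q=4075

70503/4075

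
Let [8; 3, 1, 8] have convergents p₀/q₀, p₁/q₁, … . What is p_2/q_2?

33/4

Using pₖ = aₖpₖ₋₁ + pₖ₋₂, qₖ = aₖqₖ₋₁ + qₖ₋₂ (with p₋₁=1, p₋₂=0, q₋₁=0, q₋₂=1):
  k=0: a=8, p=8, q=1
  k=1: a=3, p=25, q=3
  k=2: a=1, p=33, q=4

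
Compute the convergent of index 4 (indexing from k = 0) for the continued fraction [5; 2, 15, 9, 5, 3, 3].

Using pₖ = aₖpₖ₋₁ + pₖ₋₂, qₖ = aₖqₖ₋₁ + qₖ₋₂ (with p₋₁=1, p₋₂=0, q₋₁=0, q₋₂=1):
  k=0: a=5, p=5, q=1
  k=1: a=2, p=11, q=2
  k=2: a=15, p=170, q=31
  k=3: a=9, p=1541, q=281
  k=4: a=5, p=7875, q=1436

7875/1436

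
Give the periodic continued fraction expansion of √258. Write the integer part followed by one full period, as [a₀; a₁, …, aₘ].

a₀ = ⌊√258⌋ = 16.
With m₀=0, d₀=1 and mₖ₊₁ = dₖaₖ − mₖ, dₖ₊₁ = (n − mₖ₊₁²)/dₖ, aₖ₊₁ = ⌊(a₀+mₖ₊₁)/dₖ₊₁⌋:
  k=1: m=16, d=2, a=16
  k=2: m=16, d=1, a=32
d=1 and a=2a₀=32 at k=2, so the next step gives (m, d) = (16, 2) again — its k=1 value — and the period has length 2.

[16; 16, 32]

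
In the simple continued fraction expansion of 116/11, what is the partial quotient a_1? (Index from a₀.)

116 = 10·11 + 6   →  a_0 = 10
11 = 1·6 + 5   →  a_1 = 1

1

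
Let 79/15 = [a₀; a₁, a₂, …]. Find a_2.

1

79 = 5·15 + 4   →  a_0 = 5
15 = 3·4 + 3   →  a_1 = 3
4 = 1·3 + 1   →  a_2 = 1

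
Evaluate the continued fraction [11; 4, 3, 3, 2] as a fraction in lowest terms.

1112/99

Using pₖ = aₖpₖ₋₁ + pₖ₋₂ and qₖ = aₖqₖ₋₁ + qₖ₋₂:
  k=0: a=11, p=11, q=1
  k=1: a=4, p=45, q=4
  k=2: a=3, p=146, q=13
  k=3: a=3, p=483, q=43
  k=4: a=2, p=1112, q=99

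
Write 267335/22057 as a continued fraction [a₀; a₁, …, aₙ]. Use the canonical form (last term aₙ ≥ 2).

267335 = 12·22057 + 2651
22057 = 8·2651 + 849
2651 = 3·849 + 104
849 = 8·104 + 17
104 = 6·17 + 2
17 = 8·2 + 1
2 = 2·1 + 0  (stop)
So 267335/22057 = [12; 8, 3, 8, 6, 8, 2].

[12; 8, 3, 8, 6, 8, 2]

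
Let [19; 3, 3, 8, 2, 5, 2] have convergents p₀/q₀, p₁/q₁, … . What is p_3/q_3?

1602/83

Using pₖ = aₖpₖ₋₁ + pₖ₋₂, qₖ = aₖqₖ₋₁ + qₖ₋₂ (with p₋₁=1, p₋₂=0, q₋₁=0, q₋₂=1):
  k=0: a=19, p=19, q=1
  k=1: a=3, p=58, q=3
  k=2: a=3, p=193, q=10
  k=3: a=8, p=1602, q=83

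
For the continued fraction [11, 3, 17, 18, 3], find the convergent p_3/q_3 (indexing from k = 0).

Using pₖ = aₖpₖ₋₁ + pₖ₋₂, qₖ = aₖqₖ₋₁ + qₖ₋₂ (with p₋₁=1, p₋₂=0, q₋₁=0, q₋₂=1):
  k=0: a=11, p=11, q=1
  k=1: a=3, p=34, q=3
  k=2: a=17, p=589, q=52
  k=3: a=18, p=10636, q=939

10636/939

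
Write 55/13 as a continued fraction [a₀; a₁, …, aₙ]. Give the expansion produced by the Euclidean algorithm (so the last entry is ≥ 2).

[4; 4, 3]

55 = 4·13 + 3
13 = 4·3 + 1
3 = 3·1 + 0  (stop)
So 55/13 = [4; 4, 3].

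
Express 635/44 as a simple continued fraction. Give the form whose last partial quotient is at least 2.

635 = 14*44 + 19
44 = 2*19 + 6
19 = 3*6 + 1
6 = 6*1 + 0  (stop)
So 635/44 = [14; 2, 3, 6].

[14; 2, 3, 6]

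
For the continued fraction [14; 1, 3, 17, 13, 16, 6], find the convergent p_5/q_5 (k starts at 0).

Using pₖ = aₖpₖ₋₁ + pₖ₋₂, qₖ = aₖqₖ₋₁ + qₖ₋₂ (with p₋₁=1, p₋₂=0, q₋₁=0, q₋₂=1):
  k=0: a=14, p=14, q=1
  k=1: a=1, p=15, q=1
  k=2: a=3, p=59, q=4
  k=3: a=17, p=1018, q=69
  k=4: a=13, p=13293, q=901
  k=5: a=16, p=213706, q=14485

213706/14485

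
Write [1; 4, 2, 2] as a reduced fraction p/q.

Fold from the inside: start with 2/1.
  2 + 1/2 = 5/2
  4 + 2/5 = 22/5
  1 + 5/22 = 27/22

27/22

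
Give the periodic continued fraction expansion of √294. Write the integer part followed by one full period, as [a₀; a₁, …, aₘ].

[17; 6, 1, 4, 1, 6, 34]

a₀ = ⌊√294⌋ = 17.
With m₀=0, d₀=1 and mₖ₊₁ = dₖaₖ − mₖ, dₖ₊₁ = (n − mₖ₊₁²)/dₖ, aₖ₊₁ = ⌊(a₀+mₖ₊₁)/dₖ₊₁⌋:
  k=1: m=17, d=5, a=6
  k=2: m=13, d=25, a=1
  k=3: m=12, d=6, a=4
  k=4: m=12, d=25, a=1
  k=5: m=13, d=5, a=6
  k=6: m=17, d=1, a=34
d=1 and a=2a₀=34 at k=6, so the next step gives (m, d) = (17, 5) again — its k=1 value — and the period has length 6.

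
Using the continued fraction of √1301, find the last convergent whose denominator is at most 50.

√1301 = [36; 14, 2, 2, 2, 2, 14, 72, …] (period length 7).
Convergents:
  p_0/q_0 = 36/1
  p_1/q_1 = 505/14
  p_2/q_2 = 1046/29
  p_3/q_3 = 2597/72
q_2 = 29 ≤ 50 < 72 = q_3, so the answer is 1046/29.

1046/29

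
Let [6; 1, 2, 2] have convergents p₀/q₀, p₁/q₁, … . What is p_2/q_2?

Using pₖ = aₖpₖ₋₁ + pₖ₋₂, qₖ = aₖqₖ₋₁ + qₖ₋₂ (with p₋₁=1, p₋₂=0, q₋₁=0, q₋₂=1):
  k=0: a=6, p=6, q=1
  k=1: a=1, p=7, q=1
  k=2: a=2, p=20, q=3

20/3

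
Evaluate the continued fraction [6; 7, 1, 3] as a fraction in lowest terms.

Using pₖ = aₖpₖ₋₁ + pₖ₋₂ and qₖ = aₖqₖ₋₁ + qₖ₋₂:
  k=0: a=6, p=6, q=1
  k=1: a=7, p=43, q=7
  k=2: a=1, p=49, q=8
  k=3: a=3, p=190, q=31

190/31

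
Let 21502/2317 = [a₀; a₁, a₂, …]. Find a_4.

3

21502 = 9·2317 + 649   →  a_0 = 9
2317 = 3·649 + 370   →  a_1 = 3
649 = 1·370 + 279   →  a_2 = 1
370 = 1·279 + 91   →  a_3 = 1
279 = 3·91 + 6   →  a_4 = 3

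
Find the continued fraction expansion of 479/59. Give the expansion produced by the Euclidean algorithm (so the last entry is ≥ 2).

479 = 8*59 + 7
59 = 8*7 + 3
7 = 2*3 + 1
3 = 3*1 + 0  (stop)
So 479/59 = [8; 8, 2, 3].

[8; 8, 2, 3]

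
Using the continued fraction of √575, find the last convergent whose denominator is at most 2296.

54073/2255

√575 = [23; 1, 46, …] (period length 2).
Convergents:
  p_0/q_0 = 23/1
  p_1/q_1 = 24/1
  p_2/q_2 = 1127/47
  p_3/q_3 = 1151/48
  p_4/q_4 = 54073/2255
  p_5/q_5 = 55224/2303
q_4 = 2255 ≤ 2296 < 2303 = q_5, so the answer is 54073/2255.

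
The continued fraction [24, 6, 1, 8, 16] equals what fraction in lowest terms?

24121/999

Fold from the inside: start with 16/1.
  8 + 1/16 = 129/16
  1 + 16/129 = 145/129
  6 + 129/145 = 999/145
  24 + 145/999 = 24121/999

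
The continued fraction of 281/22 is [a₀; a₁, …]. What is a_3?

281 = 12·22 + 17   →  a_0 = 12
22 = 1·17 + 5   →  a_1 = 1
17 = 3·5 + 2   →  a_2 = 3
5 = 2·2 + 1   →  a_3 = 2

2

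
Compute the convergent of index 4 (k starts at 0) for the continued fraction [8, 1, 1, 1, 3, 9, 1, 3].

Using pₖ = aₖpₖ₋₁ + pₖ₋₂, qₖ = aₖqₖ₋₁ + qₖ₋₂ (with p₋₁=1, p₋₂=0, q₋₁=0, q₋₂=1):
  k=0: a=8, p=8, q=1
  k=1: a=1, p=9, q=1
  k=2: a=1, p=17, q=2
  k=3: a=1, p=26, q=3
  k=4: a=3, p=95, q=11

95/11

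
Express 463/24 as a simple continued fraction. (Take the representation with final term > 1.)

463 = 19*24 + 7
24 = 3*7 + 3
7 = 2*3 + 1
3 = 3*1 + 0  (stop)
So 463/24 = [19; 3, 2, 3].

[19; 3, 2, 3]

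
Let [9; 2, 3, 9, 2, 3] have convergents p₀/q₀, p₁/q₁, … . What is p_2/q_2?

Using pₖ = aₖpₖ₋₁ + pₖ₋₂, qₖ = aₖqₖ₋₁ + qₖ₋₂ (with p₋₁=1, p₋₂=0, q₋₁=0, q₋₂=1):
  k=0: a=9, p=9, q=1
  k=1: a=2, p=19, q=2
  k=2: a=3, p=66, q=7

66/7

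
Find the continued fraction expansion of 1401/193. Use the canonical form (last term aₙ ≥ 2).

[7; 3, 1, 6, 7]

1401 = 7·193 + 50
193 = 3·50 + 43
50 = 1·43 + 7
43 = 6·7 + 1
7 = 7·1 + 0  (stop)
So 1401/193 = [7; 3, 1, 6, 7].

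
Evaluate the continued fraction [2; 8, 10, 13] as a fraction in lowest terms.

Fold from the inside: start with 13/1.
  10 + 1/13 = 131/13
  8 + 13/131 = 1061/131
  2 + 131/1061 = 2253/1061

2253/1061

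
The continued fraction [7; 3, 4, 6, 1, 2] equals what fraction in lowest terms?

1966/269

Using pₖ = aₖpₖ₋₁ + pₖ₋₂ and qₖ = aₖqₖ₋₁ + qₖ₋₂:
  k=0: a=7, p=7, q=1
  k=1: a=3, p=22, q=3
  k=2: a=4, p=95, q=13
  k=3: a=6, p=592, q=81
  k=4: a=1, p=687, q=94
  k=5: a=2, p=1966, q=269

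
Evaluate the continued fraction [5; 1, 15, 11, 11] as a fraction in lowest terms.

Using pₖ = aₖpₖ₋₁ + pₖ₋₂ and qₖ = aₖqₖ₋₁ + qₖ₋₂:
  k=0: a=5, p=5, q=1
  k=1: a=1, p=6, q=1
  k=2: a=15, p=95, q=16
  k=3: a=11, p=1051, q=177
  k=4: a=11, p=11656, q=1963

11656/1963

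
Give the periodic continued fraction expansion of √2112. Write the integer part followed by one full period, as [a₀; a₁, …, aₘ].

a₀ = ⌊√2112⌋ = 45.

[45; 1, 21, 1, 90]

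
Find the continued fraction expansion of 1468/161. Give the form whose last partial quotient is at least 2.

1468 = 9*161 + 19
161 = 8*19 + 9
19 = 2*9 + 1
9 = 9*1 + 0  (stop)
So 1468/161 = [9; 8, 2, 9].

[9; 8, 2, 9]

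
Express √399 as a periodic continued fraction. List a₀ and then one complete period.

[19; 1, 38]

a₀ = ⌊√399⌋ = 19.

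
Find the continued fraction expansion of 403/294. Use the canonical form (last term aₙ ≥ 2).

403 = 1*294 + 109
294 = 2*109 + 76
109 = 1*76 + 33
76 = 2*33 + 10
33 = 3*10 + 3
10 = 3*3 + 1
3 = 3*1 + 0  (stop)
So 403/294 = [1; 2, 1, 2, 3, 3, 3].

[1; 2, 1, 2, 3, 3, 3]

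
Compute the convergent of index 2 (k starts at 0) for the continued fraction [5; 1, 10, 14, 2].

Using pₖ = aₖpₖ₋₁ + pₖ₋₂, qₖ = aₖqₖ₋₁ + qₖ₋₂ (with p₋₁=1, p₋₂=0, q₋₁=0, q₋₂=1):
  k=0: a=5, p=5, q=1
  k=1: a=1, p=6, q=1
  k=2: a=10, p=65, q=11

65/11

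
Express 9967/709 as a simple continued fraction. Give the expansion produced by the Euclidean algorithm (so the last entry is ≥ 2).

[14; 17, 3, 2, 2, 2]

9967 = 14*709 + 41
709 = 17*41 + 12
41 = 3*12 + 5
12 = 2*5 + 2
5 = 2*2 + 1
2 = 2*1 + 0  (stop)
So 9967/709 = [14; 17, 3, 2, 2, 2].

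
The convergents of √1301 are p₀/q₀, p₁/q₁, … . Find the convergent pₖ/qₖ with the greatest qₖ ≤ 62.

1046/29

√1301 = [36; 14, 2, 2, 2, 2, 14, 72, …] (period length 7).
Convergents:
  p_0/q_0 = 36/1
  p_1/q_1 = 505/14
  p_2/q_2 = 1046/29
  p_3/q_3 = 2597/72
q_2 = 29 ≤ 62 < 72 = q_3, so the answer is 1046/29.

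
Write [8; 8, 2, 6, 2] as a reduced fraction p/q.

1924/237

Fold from the inside: start with 2/1.
  6 + 1/2 = 13/2
  2 + 2/13 = 28/13
  8 + 13/28 = 237/28
  8 + 28/237 = 1924/237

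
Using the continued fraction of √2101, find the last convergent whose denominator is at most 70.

2246/49

√2101 = [45; 1, 5, 8, 5, 1, 90, …] (period length 6).
Convergents:
  p_0/q_0 = 45/1
  p_1/q_1 = 46/1
  p_2/q_2 = 275/6
  p_3/q_3 = 2246/49
  p_4/q_4 = 11505/251
q_3 = 49 ≤ 70 < 251 = q_4, so the answer is 2246/49.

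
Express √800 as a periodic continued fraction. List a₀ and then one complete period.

a₀ = ⌊√800⌋ = 28.
With m₀=0, d₀=1 and mₖ₊₁ = dₖaₖ − mₖ, dₖ₊₁ = (n − mₖ₊₁²)/dₖ, aₖ₊₁ = ⌊(a₀+mₖ₊₁)/dₖ₊₁⌋:
  k=1: m=28, d=16, a=3
  k=2: m=20, d=25, a=1
  k=3: m=5, d=31, a=1
  k=4: m=26, d=4, a=13
  k=5: m=26, d=31, a=1
  k=6: m=5, d=25, a=1
  k=7: m=20, d=16, a=3
  k=8: m=28, d=1, a=56
d=1 and a=2a₀=56 at k=8, so the next step gives (m, d) = (28, 16) again — its k=1 value — and the period has length 8.

[28; 3, 1, 1, 13, 1, 1, 3, 56]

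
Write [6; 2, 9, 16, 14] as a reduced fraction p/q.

Using pₖ = aₖpₖ₋₁ + pₖ₋₂ and qₖ = aₖqₖ₋₁ + qₖ₋₂:
  k=0: a=6, p=6, q=1
  k=1: a=2, p=13, q=2
  k=2: a=9, p=123, q=19
  k=3: a=16, p=1981, q=306
  k=4: a=14, p=27857, q=4303

27857/4303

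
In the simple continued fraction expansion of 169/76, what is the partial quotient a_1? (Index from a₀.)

4

169 = 2·76 + 17   →  a_0 = 2
76 = 4·17 + 8   →  a_1 = 4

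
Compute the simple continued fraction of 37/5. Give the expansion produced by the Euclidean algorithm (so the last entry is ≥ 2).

37 = 7*5 + 2
5 = 2*2 + 1
2 = 2*1 + 0  (stop)
So 37/5 = [7; 2, 2].

[7; 2, 2]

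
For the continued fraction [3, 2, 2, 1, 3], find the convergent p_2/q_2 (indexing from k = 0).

Using pₖ = aₖpₖ₋₁ + pₖ₋₂, qₖ = aₖqₖ₋₁ + qₖ₋₂ (with p₋₁=1, p₋₂=0, q₋₁=0, q₋₂=1):
  k=0: a=3, p=3, q=1
  k=1: a=2, p=7, q=2
  k=2: a=2, p=17, q=5

17/5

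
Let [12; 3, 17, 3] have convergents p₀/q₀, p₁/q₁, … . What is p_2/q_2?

641/52

Using pₖ = aₖpₖ₋₁ + pₖ₋₂, qₖ = aₖqₖ₋₁ + qₖ₋₂ (with p₋₁=1, p₋₂=0, q₋₁=0, q₋₂=1):
  k=0: a=12, p=12, q=1
  k=1: a=3, p=37, q=3
  k=2: a=17, p=641, q=52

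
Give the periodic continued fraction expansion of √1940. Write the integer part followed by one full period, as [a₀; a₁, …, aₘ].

[44; 22, 88]

a₀ = ⌊√1940⌋ = 44.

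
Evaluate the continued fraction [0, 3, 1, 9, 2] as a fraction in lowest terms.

Fold from the inside: start with 2/1.
  9 + 1/2 = 19/2
  1 + 2/19 = 21/19
  3 + 19/21 = 82/21
  0 + 21/82 = 21/82

21/82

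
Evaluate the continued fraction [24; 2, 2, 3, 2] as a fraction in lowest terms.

Fold from the inside: start with 2/1.
  3 + 1/2 = 7/2
  2 + 2/7 = 16/7
  2 + 7/16 = 39/16
  24 + 16/39 = 952/39

952/39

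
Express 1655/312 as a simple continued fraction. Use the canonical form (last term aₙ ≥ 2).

[5; 3, 3, 1, 1, 13]

1655 = 5×312 + 95
312 = 3×95 + 27
95 = 3×27 + 14
27 = 1×14 + 13
14 = 1×13 + 1
13 = 13×1 + 0  (stop)
So 1655/312 = [5; 3, 3, 1, 1, 13].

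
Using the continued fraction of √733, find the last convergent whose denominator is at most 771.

9882/365

√733 = [27; 13, 1, 1, 13, 54, …] (period length 5).
Convergents:
  p_0/q_0 = 27/1
  p_1/q_1 = 352/13
  p_2/q_2 = 379/14
  p_3/q_3 = 731/27
  p_4/q_4 = 9882/365
  p_5/q_5 = 534359/19737
q_4 = 365 ≤ 771 < 19737 = q_5, so the answer is 9882/365.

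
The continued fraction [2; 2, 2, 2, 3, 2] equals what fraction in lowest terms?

227/94

Fold from the inside: start with 2/1.
  3 + 1/2 = 7/2
  2 + 2/7 = 16/7
  2 + 7/16 = 39/16
  2 + 16/39 = 94/39
  2 + 39/94 = 227/94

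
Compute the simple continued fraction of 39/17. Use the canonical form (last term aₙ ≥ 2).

[2; 3, 2, 2]

39 = 2×17 + 5
17 = 3×5 + 2
5 = 2×2 + 1
2 = 2×1 + 0  (stop)
So 39/17 = [2; 3, 2, 2].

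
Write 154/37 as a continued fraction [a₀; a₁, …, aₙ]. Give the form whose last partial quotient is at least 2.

[4; 6, 6]

154 = 4·37 + 6
37 = 6·6 + 1
6 = 6·1 + 0  (stop)
So 154/37 = [4; 6, 6].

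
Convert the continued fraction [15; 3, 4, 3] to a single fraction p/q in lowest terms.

Using pₖ = aₖpₖ₋₁ + pₖ₋₂ and qₖ = aₖqₖ₋₁ + qₖ₋₂:
  k=0: a=15, p=15, q=1
  k=1: a=3, p=46, q=3
  k=2: a=4, p=199, q=13
  k=3: a=3, p=643, q=42

643/42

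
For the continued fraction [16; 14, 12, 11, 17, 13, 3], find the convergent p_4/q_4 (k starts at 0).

514433/32010

Using pₖ = aₖpₖ₋₁ + pₖ₋₂, qₖ = aₖqₖ₋₁ + qₖ₋₂ (with p₋₁=1, p₋₂=0, q₋₁=0, q₋₂=1):
  k=0: a=16, p=16, q=1
  k=1: a=14, p=225, q=14
  k=2: a=12, p=2716, q=169
  k=3: a=11, p=30101, q=1873
  k=4: a=17, p=514433, q=32010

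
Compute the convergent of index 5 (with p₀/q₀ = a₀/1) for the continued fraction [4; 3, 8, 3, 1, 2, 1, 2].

Using pₖ = aₖpₖ₋₁ + pₖ₋₂, qₖ = aₖqₖ₋₁ + qₖ₋₂ (with p₋₁=1, p₋₂=0, q₋₁=0, q₋₂=1):
  k=0: a=4, p=4, q=1
  k=1: a=3, p=13, q=3
  k=2: a=8, p=108, q=25
  k=3: a=3, p=337, q=78
  k=4: a=1, p=445, q=103
  k=5: a=2, p=1227, q=284

1227/284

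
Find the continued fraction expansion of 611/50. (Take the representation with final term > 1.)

[12; 4, 1, 1, 5]

611 = 12·50 + 11
50 = 4·11 + 6
11 = 1·6 + 5
6 = 1·5 + 1
5 = 5·1 + 0  (stop)
So 611/50 = [12; 4, 1, 1, 5].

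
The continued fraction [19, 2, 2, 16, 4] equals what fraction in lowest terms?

6461/333

Fold from the inside: start with 4/1.
  16 + 1/4 = 65/4
  2 + 4/65 = 134/65
  2 + 65/134 = 333/134
  19 + 134/333 = 6461/333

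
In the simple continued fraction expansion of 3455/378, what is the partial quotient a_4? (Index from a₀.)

1

3455 = 9·378 + 53   →  a_0 = 9
378 = 7·53 + 7   →  a_1 = 7
53 = 7·7 + 4   →  a_2 = 7
7 = 1·4 + 3   →  a_3 = 1
4 = 1·3 + 1   →  a_4 = 1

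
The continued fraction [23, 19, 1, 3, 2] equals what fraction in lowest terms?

4103/178

Using pₖ = aₖpₖ₋₁ + pₖ₋₂ and qₖ = aₖqₖ₋₁ + qₖ₋₂:
  k=0: a=23, p=23, q=1
  k=1: a=19, p=438, q=19
  k=2: a=1, p=461, q=20
  k=3: a=3, p=1821, q=79
  k=4: a=2, p=4103, q=178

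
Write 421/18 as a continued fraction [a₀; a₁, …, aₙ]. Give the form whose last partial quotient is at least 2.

[23; 2, 1, 1, 3]

421 = 23·18 + 7
18 = 2·7 + 4
7 = 1·4 + 3
4 = 1·3 + 1
3 = 3·1 + 0  (stop)
So 421/18 = [23; 2, 1, 1, 3].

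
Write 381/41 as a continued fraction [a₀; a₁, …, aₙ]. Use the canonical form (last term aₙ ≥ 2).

[9; 3, 2, 2, 2]

381 = 9×41 + 12
41 = 3×12 + 5
12 = 2×5 + 2
5 = 2×2 + 1
2 = 2×1 + 0  (stop)
So 381/41 = [9; 3, 2, 2, 2].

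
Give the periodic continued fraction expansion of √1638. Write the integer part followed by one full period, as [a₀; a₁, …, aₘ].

[40; 2, 8, 2, 80]

a₀ = ⌊√1638⌋ = 40.
With m₀=0, d₀=1 and mₖ₊₁ = dₖaₖ − mₖ, dₖ₊₁ = (n − mₖ₊₁²)/dₖ, aₖ₊₁ = ⌊(a₀+mₖ₊₁)/dₖ₊₁⌋:
  k=1: m=40, d=38, a=2
  k=2: m=36, d=9, a=8
  k=3: m=36, d=38, a=2
  k=4: m=40, d=1, a=80
d=1 and a=2a₀=80 at k=4, so the next step gives (m, d) = (40, 38) again — its k=1 value — and the period has length 4.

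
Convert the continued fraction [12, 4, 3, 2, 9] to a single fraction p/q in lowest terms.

3462/283

Fold from the inside: start with 9/1.
  2 + 1/9 = 19/9
  3 + 9/19 = 66/19
  4 + 19/66 = 283/66
  12 + 66/283 = 3462/283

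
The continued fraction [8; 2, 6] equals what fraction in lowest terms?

Using pₖ = aₖpₖ₋₁ + pₖ₋₂ and qₖ = aₖqₖ₋₁ + qₖ₋₂:
  k=0: a=8, p=8, q=1
  k=1: a=2, p=17, q=2
  k=2: a=6, p=110, q=13

110/13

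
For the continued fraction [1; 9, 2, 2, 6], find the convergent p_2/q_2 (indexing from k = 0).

Using pₖ = aₖpₖ₋₁ + pₖ₋₂, qₖ = aₖqₖ₋₁ + qₖ₋₂ (with p₋₁=1, p₋₂=0, q₋₁=0, q₋₂=1):
  k=0: a=1, p=1, q=1
  k=1: a=9, p=10, q=9
  k=2: a=2, p=21, q=19

21/19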